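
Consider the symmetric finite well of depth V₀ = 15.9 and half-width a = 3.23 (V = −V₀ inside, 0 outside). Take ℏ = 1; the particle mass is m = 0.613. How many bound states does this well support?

N = 10

The dimensionless depth is z₀ = a√(2mV₀)/ℏ = 3.23 × √(19.49) = 14.26.
A new bound state (alternating even/odd) appears each time z₀ passes a multiple of π/2, so N = ⌊2z₀/π⌋ + 1 = ⌊9.079⌋ + 1 = 10.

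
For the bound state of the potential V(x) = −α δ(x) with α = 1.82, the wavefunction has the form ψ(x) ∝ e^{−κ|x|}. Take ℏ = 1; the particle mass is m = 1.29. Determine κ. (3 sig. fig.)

κ = 2.35

Integrate −(ℏ²/2m)ψ'' − αδ(x)ψ = Eψ from −ε to +ε: the ψ'' term gives ψ'(0⁺) − ψ'(0⁻) and the δ term gives −(2mα/ℏ²)ψ(0).
With ψ ∝ e^{−κ|x|} this yields −2κ = −2mα/ℏ², so κ = mα/ℏ² = 2.348.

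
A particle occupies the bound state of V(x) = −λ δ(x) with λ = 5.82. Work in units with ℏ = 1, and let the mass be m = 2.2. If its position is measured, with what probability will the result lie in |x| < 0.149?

P = 0.978

The normalised bound state is ψ = √κ e^{−κ|x|} with κ = mλ/ℏ² = 12.80.
P(|x| < d) = ∫_{−d}^{d} κ e^{−2κ|x|} dx = 1 − e^{−2κd} = 1 − e^{−3.816} = 0.9780.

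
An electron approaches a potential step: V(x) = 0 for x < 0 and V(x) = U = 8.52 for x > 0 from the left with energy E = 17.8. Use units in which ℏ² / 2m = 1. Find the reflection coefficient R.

On each side the TISE gives plane waves with k = √(2m(E − V))/ℏ: k₁ = √(2·½·17.8) = 4.219, k₂ = √(2·½·9.28) = 3.046.
Continuity of ψ and ψ′ at the step yields the reflection amplitude r = (k₁ − k₂)/(k₁ + k₂) = 0.1614; thus R = |r|² = 0.02605, T = 0.9739.

R = 0.0261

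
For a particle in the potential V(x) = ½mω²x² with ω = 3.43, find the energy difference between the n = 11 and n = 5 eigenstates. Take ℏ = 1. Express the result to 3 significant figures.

E_n = ℏω(n + ½), so ΔE = (11 − 5) ℏω = 6 × 3.43 = 20.58.

ΔE = 20.6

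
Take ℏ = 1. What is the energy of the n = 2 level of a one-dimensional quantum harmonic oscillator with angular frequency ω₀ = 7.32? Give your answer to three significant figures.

The oscillator eigenvalues are E_n = ℏω₀(n + ½), so E_2 = 7.32 × 2.5 = 18.30.

E = 18.3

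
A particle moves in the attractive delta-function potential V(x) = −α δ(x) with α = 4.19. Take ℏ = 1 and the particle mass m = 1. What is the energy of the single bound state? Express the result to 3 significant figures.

The bound state is ψ(x) = √κ e^{−κ|x|}. The derivative jump ψ'(0⁺) − ψ'(0⁻) = −(2mα/ℏ²)ψ(0) fixes κ = mα/ℏ² = 4.190.
Then E = −ℏ²κ²/(2m) = −mα²/(2ℏ²) = -8.778.

E = -8.78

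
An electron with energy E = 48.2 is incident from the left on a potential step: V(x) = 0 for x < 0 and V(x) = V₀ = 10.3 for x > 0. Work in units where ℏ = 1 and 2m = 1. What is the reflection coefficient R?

R = 0.00360

The wavenumbers are k₁ = √(2mE)/ℏ = 6.943 on the left and k₂ = √(2m(E − V₀))/ℏ = 6.156 on the right.
Continuity of ψ and ψ′ at the step yields the reflection amplitude r = (k₁ − k₂)/(k₁ + k₂) = 0.06003; thus R = |r|² = 0.003604, T = 0.9964.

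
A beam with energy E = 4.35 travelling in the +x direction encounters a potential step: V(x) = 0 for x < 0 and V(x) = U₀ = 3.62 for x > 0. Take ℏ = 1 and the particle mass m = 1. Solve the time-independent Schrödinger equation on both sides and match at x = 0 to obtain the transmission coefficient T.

T = 0.825

The wavenumbers are k₁ = √(2mE)/ℏ = 2.950 on the left and k₂ = √(2m(E − U₀))/ℏ = 1.208 on the right.
Matching ψ and ψ′ at x = 0 gives r = (k₁ − k₂)/(k₁ + k₂), so R = r² = 0.1754 and T = 1 − R = 0.8246.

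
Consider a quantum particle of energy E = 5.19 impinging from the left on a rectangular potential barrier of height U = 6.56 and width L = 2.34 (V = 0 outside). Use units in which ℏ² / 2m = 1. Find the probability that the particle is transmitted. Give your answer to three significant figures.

E < U: inside the barrier ψ ∝ e^{±κx} with κ = √(2m(U − E))/ℏ = 1.170.
κL = 2.739, sinh(κL) = 7.703.
Matching ψ, ψ′ at both faces gives T = [1 + U² sinh²(κL) / (4E(U − E))]⁻¹ = 1/90.77 = 0.0110.

T = 0.0110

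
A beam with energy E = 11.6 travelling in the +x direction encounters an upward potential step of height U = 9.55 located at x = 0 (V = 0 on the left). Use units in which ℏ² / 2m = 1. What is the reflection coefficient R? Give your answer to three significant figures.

R = 0.167

The wavenumbers are k₁ = √(2mE)/ℏ = 3.406 on the left and k₂ = √(2m(E − U))/ℏ = 1.432 on the right.
Continuity of ψ and ψ′ at the step yields the reflection amplitude r = (k₁ − k₂)/(k₁ + k₂) = 0.4081; thus R = |r|² = 0.1665, T = 0.8335.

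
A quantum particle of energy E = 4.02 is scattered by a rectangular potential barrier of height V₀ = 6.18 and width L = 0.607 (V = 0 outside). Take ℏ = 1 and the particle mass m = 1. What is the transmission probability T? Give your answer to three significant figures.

E < V₀: inside the barrier ψ ∝ e^{±κx} with κ = √(2m(V₀ − E))/ℏ = 2.078.
κL = 1.262, sinh(κL) = 1.624.
Matching ψ, ψ′ at both faces gives T = [1 + V₀² sinh²(κL) / (4E(V₀ − E))]⁻¹ = 1/3.900 = 0.256.

T = 0.256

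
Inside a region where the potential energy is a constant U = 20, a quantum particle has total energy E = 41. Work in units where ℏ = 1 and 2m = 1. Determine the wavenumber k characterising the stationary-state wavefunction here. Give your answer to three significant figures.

k = 4.58

With E > U the solution is oscillatory, ψ ∝ e^{±ikx} with k = √(2m(E − U))/ℏ.
k = √(2 × 0.5 × 21) = 4.583.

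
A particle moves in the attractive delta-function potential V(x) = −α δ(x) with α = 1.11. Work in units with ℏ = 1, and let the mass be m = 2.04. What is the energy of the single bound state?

E = -1.26

The bound state is ψ(x) = √κ e^{−κ|x|}. The derivative jump ψ'(0⁺) − ψ'(0⁻) = −(2mα/ℏ²)ψ(0) fixes κ = mα/ℏ² = 2.264.
Then E = −ℏ²κ²/(2m) = −mα²/(2ℏ²) = -1.257.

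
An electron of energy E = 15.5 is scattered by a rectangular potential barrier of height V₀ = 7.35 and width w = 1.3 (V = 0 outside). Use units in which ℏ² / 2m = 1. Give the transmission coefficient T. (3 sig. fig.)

Above the barrier the interior wavenumber is k₂ = √(2m(E − V₀))/ℏ = 2.855, giving phase k₂w = 3.711.
Matching at both interfaces gives T⁻¹ = 1 + V₀² sin²(k₂w) / [4E(E − V₀)] = 1.031, hence T = 0.970.

T = 0.970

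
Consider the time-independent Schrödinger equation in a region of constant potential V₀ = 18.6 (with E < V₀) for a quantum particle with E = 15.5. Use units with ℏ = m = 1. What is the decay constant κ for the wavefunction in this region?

Since E < V₀ the TISE in this region is ψ'' = κ²ψ with κ = √(2m(V₀ − E))/ℏ.
κ = √(2 × 1 × 3.1) = 2.490.

κ = 2.49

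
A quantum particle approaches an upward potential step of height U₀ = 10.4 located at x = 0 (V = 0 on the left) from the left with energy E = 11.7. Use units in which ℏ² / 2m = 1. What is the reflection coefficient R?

The wavenumbers are k₁ = √(2mE)/ℏ = 3.421 on the left and k₂ = √(2m(E − U₀))/ℏ = 1.140 on the right.
Continuity of ψ and ψ′ at the step yields the reflection amplitude r = (k₁ − k₂)/(k₁ + k₂) = 0.5000; thus R = |r|² = 0.2500, T = 0.7500.

R = 0.250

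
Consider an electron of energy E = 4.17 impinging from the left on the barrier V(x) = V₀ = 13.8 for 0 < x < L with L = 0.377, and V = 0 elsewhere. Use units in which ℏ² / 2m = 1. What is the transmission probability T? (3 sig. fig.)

E < V₀: inside the barrier ψ ∝ e^{±κx} with κ = √(2m(V₀ − E))/ℏ = 3.103.
κL = 1.170, sinh(κL) = 1.456.
Matching ψ, ψ′ at both faces gives T = [1 + V₀² sinh²(κL) / (4E(V₀ − E))]⁻¹ = 1/3.512 = 0.285.

T = 0.285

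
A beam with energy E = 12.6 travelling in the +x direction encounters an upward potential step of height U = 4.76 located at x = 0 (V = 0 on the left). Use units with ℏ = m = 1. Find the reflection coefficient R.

On each side the TISE gives plane waves with k = √(2m(E − V))/ℏ: k₁ = √(2·1·12.6) = 5.020, k₂ = √(2·1·7.84) = 3.960.
Continuity of ψ and ψ′ at the step yields the reflection amplitude r = (k₁ − k₂)/(k₁ + k₂) = 0.1181; thus R = |r|² = 0.01394, T = 0.9861.

R = 0.0139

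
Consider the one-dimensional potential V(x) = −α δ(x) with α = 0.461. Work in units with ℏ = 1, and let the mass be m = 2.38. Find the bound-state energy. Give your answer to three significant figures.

E = -0.253

The bound state is ψ(x) = √κ e^{−κ|x|}. The derivative jump ψ'(0⁺) − ψ'(0⁻) = −(2mα/ℏ²)ψ(0) fixes κ = mα/ℏ² = 1.097.
Then E = −ℏ²κ²/(2m) = −mα²/(2ℏ²) = -0.2529.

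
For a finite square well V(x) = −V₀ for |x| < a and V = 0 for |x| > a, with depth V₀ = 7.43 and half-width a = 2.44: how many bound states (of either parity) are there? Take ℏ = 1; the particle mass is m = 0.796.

N = 6

The dimensionless depth is z₀ = a√(2mV₀)/ℏ = 2.44 × √(11.83) = 8.392.
The even/odd transcendental equations gain one root per π/2 in z₀, giving N = 1 + ⌊2z₀/π⌋ = 1 + ⌊5.342⌋ = 6.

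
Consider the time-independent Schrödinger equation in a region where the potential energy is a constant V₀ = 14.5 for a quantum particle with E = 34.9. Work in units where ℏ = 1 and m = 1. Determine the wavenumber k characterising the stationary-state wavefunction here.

k = 6.39

With E > V₀ the solution is oscillatory, ψ ∝ e^{±ikx} with k = √(2m(E − V₀))/ℏ.
k = √(2 × 1 × 20.4) = 6.387.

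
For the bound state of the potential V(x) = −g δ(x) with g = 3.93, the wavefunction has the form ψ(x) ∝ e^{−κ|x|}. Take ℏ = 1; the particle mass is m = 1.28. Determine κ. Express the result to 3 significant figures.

κ = 5.03

Integrate −(ℏ²/2m)ψ'' − gδ(x)ψ = Eψ from −ε to +ε: the ψ'' term gives ψ'(0⁺) − ψ'(0⁻) and the δ term gives −(2mg/ℏ²)ψ(0).
With ψ ∝ e^{−κ|x|} this yields −2κ = −2mg/ℏ², so κ = mg/ℏ² = 5.030.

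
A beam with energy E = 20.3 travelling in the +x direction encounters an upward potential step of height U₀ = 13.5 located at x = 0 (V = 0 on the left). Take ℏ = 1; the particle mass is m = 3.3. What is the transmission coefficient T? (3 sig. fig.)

T = 0.929

On each side the TISE gives plane waves with k = √(2m(E − V))/ℏ: k₁ = √(2·3.3·20.3) = 11.57, k₂ = √(2·3.3·6.8) = 6.699.
Matching ψ and ψ′ at x = 0 gives r = (k₁ − k₂)/(k₁ + k₂), so R = r² = 0.07119 and T = 1 − R = 0.9288.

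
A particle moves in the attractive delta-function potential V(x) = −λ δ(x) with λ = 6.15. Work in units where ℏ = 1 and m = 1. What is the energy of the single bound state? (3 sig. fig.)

E = -18.9

The bound state is ψ(x) = √κ e^{−κ|x|}. The derivative jump ψ'(0⁺) − ψ'(0⁻) = −(2mλ/ℏ²)ψ(0) fixes κ = mλ/ℏ² = 6.150.
Then E = −ℏ²κ²/(2m) = −mλ²/(2ℏ²) = -18.91.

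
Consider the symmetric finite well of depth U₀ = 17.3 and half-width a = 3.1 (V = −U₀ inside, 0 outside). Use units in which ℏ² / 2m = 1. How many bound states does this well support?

N = 9

Define the well-strength parameter z₀ = (a/ℏ)√(2mU₀) = 3.1 × √(2·0.5·17.3) = 12.89.
A new bound state (alternating even/odd) appears each time z₀ passes a multiple of π/2, so N = ⌊2z₀/π⌋ + 1 = ⌊8.209⌋ + 1 = 9.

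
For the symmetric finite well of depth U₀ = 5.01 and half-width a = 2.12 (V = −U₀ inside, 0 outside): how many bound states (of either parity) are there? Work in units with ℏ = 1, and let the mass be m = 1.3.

N = 5

The dimensionless depth is z₀ = a√(2mU₀)/ℏ = 2.12 × √(13.03) = 7.651.
A new bound state (alternating even/odd) appears each time z₀ passes a multiple of π/2, so N = ⌊2z₀/π⌋ + 1 = ⌊4.871⌋ + 1 = 5.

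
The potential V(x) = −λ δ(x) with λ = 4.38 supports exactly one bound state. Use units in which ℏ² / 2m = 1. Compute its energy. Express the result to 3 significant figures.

The bound state is ψ(x) = √κ e^{−κ|x|}. The derivative jump ψ'(0⁺) − ψ'(0⁻) = −(2mλ/ℏ²)ψ(0) fixes κ = mλ/ℏ² = 2.190.
Then E = −ℏ²κ²/(2m) = −mλ²/(2ℏ²) = -4.796.

E = -4.80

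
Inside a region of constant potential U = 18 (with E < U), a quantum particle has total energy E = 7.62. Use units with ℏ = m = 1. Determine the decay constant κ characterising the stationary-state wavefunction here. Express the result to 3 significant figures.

κ = 4.56

Since E < U the TISE in this region is ψ'' = κ²ψ with κ = √(2m(U − E))/ℏ.
κ = √(2 × 1 × 10.38) = 4.556.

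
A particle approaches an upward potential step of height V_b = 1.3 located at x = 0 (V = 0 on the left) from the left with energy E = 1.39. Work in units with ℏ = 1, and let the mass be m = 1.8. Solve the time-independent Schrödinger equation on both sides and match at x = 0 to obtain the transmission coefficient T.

On each side the TISE gives plane waves with k = √(2m(E − V))/ℏ: k₁ = √(2·1.8·1.39) = 2.237, k₂ = √(2·1.8·0.09) = 0.5692.
Matching ψ and ψ′ at x = 0 gives r = (k₁ − k₂)/(k₁ + k₂), so R = r² = 0.3532 and T = 1 − R = 0.6468.

T = 0.647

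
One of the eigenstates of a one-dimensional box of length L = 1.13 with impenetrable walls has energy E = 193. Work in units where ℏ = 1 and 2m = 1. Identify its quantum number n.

n = 5

For an infinite well E_n = n²π²ℏ²/(2mL²), so n = (L/πℏ)√(2mE).
n = (1.13/π) × √(2 × 0.5 × 193) = 4.997 → n = 5.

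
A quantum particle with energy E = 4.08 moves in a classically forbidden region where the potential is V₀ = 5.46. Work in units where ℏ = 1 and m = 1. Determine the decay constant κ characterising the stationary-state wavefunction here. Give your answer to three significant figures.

Since E < V₀ the TISE in this region is ψ'' = κ²ψ with κ = √(2m(V₀ − E))/ℏ.
κ = √(2 × 1 × 1.38) = 1.661.

κ = 1.66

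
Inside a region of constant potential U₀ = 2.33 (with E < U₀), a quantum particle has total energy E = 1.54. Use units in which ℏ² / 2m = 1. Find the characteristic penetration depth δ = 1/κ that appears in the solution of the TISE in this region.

Since E < U₀ the TISE in this region is ψ'' = κ²ψ with κ = √(2m(U₀ − E))/ℏ.
κ = √(2 × 0.5 × 0.79) = 0.8888. The penetration depth is δ = 1/κ = 1.13.

δ = 1.13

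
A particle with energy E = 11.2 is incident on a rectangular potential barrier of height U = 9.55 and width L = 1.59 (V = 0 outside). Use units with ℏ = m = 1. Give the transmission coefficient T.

T = 0.928

E > U: inside the barrier k₂ = √(2m(E − U))/ℏ = 1.817, k₂L = 2.888.
Matching at both interfaces gives T⁻¹ = 1 + U² sin²(k₂L) / [4E(E − U)] = 1.077, hence T = 0.928.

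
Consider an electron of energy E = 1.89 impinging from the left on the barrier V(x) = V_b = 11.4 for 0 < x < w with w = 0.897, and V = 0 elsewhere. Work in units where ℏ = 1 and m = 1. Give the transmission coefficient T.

E < V_b: inside the barrier ψ ∝ e^{±κx} with κ = √(2m(V_b − E))/ℏ = 4.361.
κw = 3.912, sinh(κw) = 24.99.
The exact tunnelling result is T⁻¹ = 1 + V_b² sinh²(κw) / [4E(V_b − E)] = 1130, so T = 0.000885.

T = 0.000885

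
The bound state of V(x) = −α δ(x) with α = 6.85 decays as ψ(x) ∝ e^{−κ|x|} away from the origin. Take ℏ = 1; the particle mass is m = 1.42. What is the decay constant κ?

Integrate −(ℏ²/2m)ψ'' − αδ(x)ψ = Eψ from −ε to +ε: the ψ'' term gives ψ'(0⁺) − ψ'(0⁻) and the δ term gives −(2mα/ℏ²)ψ(0).
With ψ ∝ e^{−κ|x|} this yields −2κ = −2mα/ℏ², so κ = mα/ℏ² = 9.727.

κ = 9.73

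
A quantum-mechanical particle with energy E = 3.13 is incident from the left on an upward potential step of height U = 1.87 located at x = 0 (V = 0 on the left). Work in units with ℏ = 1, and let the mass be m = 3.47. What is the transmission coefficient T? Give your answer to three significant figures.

T = 0.950

The wavenumbers are k₁ = √(2mE)/ℏ = 4.661 on the left and k₂ = √(2m(E − U))/ℏ = 2.957 on the right.
Continuity of ψ and ψ′ at the step yields the reflection amplitude r = (k₁ − k₂)/(k₁ + k₂) = 0.2236; thus R = |r|² = 0.05001, T = 0.9500.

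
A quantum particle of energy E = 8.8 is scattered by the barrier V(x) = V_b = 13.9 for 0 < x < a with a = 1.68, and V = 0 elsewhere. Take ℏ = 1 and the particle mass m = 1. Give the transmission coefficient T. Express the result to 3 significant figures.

T = 0.0000812

E < V_b: inside the barrier ψ ∝ e^{±κx} with κ = √(2m(V_b − E))/ℏ = 3.194.
κa = 5.365, sinh(κa) = 106.9.
Matching ψ, ψ′ at both faces gives T = [1 + V_b² sinh²(κa) / (4E(V_b − E))]⁻¹ = 1/12310 = 0.0000812.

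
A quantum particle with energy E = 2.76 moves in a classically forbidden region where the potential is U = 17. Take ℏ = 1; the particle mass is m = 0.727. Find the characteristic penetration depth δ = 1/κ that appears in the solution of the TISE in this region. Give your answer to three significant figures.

δ = 0.220

Since E < U the TISE in this region is ψ'' = κ²ψ with κ = √(2m(U − E))/ℏ.
κ = √(2 × 0.727 × 14.24) = 4.550. The penetration depth is δ = 1/κ = 0.220.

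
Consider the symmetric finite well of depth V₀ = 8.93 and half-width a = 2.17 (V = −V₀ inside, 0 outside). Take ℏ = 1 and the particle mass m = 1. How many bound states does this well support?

N = 6

The dimensionless depth is z₀ = a√(2mV₀)/ℏ = 2.17 × √(17.86) = 9.171.
A new bound state (alternating even/odd) appears each time z₀ passes a multiple of π/2, so N = ⌊2z₀/π⌋ + 1 = ⌊5.838⌋ + 1 = 6.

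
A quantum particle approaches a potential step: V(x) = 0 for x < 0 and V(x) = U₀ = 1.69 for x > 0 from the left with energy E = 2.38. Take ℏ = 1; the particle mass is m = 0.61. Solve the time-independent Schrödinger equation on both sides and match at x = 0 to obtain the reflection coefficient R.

The wavenumbers are k₁ = √(2mE)/ℏ = 1.704 on the left and k₂ = √(2m(E − U₀))/ℏ = 0.9175 on the right.
Continuity of ψ and ψ′ at the step yields the reflection amplitude r = (k₁ − k₂)/(k₁ + k₂) = 0.3000; thus R = |r|² = 0.09001, T = 0.9100.

R = 0.0900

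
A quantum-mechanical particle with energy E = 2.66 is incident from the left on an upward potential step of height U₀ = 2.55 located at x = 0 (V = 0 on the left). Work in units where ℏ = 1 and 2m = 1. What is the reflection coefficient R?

R = 0.438

The wavenumbers are k₁ = √(2mE)/ℏ = 1.631 on the left and k₂ = √(2m(E − U₀))/ℏ = 0.3317 on the right.
Matching ψ and ψ′ at x = 0 gives r = (k₁ − k₂)/(k₁ + k₂), so R = r² = 0.4383 and T = 1 − R = 0.5617.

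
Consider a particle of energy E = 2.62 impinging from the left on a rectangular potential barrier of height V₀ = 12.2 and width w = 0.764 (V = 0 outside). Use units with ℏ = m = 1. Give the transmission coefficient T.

T = 0.00336

Since E < V₀ the interior solution is evanescent with decay constant κ = √(2m(V₀ − E))/ℏ = 4.377.
κw = 3.344, sinh(κw) = 14.15.
Matching ψ, ψ′ at both faces gives T = [1 + V₀² sinh²(κw) / (4E(V₀ − E))]⁻¹ = 1/297.9 = 0.00336.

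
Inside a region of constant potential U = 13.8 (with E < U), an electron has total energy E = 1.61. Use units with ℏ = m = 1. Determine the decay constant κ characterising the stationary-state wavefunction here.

Since E < U the TISE in this region is ψ'' = κ²ψ with κ = √(2m(U − E))/ℏ.
κ = √(2 × 1 × 12.19) = 4.938.

κ = 4.94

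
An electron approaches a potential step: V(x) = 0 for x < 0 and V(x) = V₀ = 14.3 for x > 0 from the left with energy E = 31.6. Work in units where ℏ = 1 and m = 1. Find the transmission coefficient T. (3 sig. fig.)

T = 0.978

On each side the TISE gives plane waves with k = √(2m(E − V))/ℏ: k₁ = √(2·1·31.6) = 7.950, k₂ = √(2·1·17.3) = 5.882.
Matching ψ and ψ′ at x = 0 gives r = (k₁ − k₂)/(k₁ + k₂), so R = r² = 0.02235 and T = 1 − R = 0.9777.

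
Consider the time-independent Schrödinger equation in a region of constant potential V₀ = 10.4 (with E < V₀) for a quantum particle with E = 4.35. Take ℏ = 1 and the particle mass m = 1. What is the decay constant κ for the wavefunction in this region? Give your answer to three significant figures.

Since E < V₀ the TISE in this region is ψ'' = κ²ψ with κ = √(2m(V₀ − E))/ℏ.
κ = √(2 × 1 × 6.05) = 3.479.

κ = 3.48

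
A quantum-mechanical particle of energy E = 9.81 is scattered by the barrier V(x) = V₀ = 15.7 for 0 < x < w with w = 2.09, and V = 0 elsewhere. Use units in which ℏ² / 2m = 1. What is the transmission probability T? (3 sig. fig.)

Since E < V₀ the interior solution is evanescent with decay constant κ = √(2m(V₀ − E))/ℏ = 2.427.
κw = 5.072, sinh(κw) = 79.77.
Matching ψ, ψ′ at both faces gives T = [1 + V₀² sinh²(κw) / (4E(V₀ − E))]⁻¹ = 1/6787 = 0.000147.

T = 0.000147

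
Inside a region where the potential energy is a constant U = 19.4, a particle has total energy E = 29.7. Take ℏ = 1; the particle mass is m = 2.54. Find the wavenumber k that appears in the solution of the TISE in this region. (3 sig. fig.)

With E > U the solution is oscillatory, ψ ∝ e^{±ikx} with k = √(2m(E − U))/ℏ.
k = √(2 × 2.54 × 10.3) = 7.234.

k = 7.23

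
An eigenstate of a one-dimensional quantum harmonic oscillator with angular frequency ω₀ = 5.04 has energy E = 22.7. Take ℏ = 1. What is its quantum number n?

n = 4

Invert E_n = (n + ½)ℏω₀: n = E/ℏω₀ − ½ = 4.004, so n = 4.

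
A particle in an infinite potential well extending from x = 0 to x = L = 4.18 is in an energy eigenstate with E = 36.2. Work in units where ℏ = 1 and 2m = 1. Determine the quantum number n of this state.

For an infinite well E_n = n²π²ℏ²/(2mL²), so n = (L/πℏ)√(2mE).
n = (4.18/π) × √(2 × 0.5 × 36.2) = 8.005 → n = 8.

n = 8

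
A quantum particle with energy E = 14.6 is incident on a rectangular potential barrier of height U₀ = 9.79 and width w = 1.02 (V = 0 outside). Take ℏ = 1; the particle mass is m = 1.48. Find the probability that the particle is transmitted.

Above the barrier the interior wavenumber is k₂ = √(2m(E − U₀))/ℏ = 3.773, giving phase k₂w = 3.849.
T = [1 + U₀² sin²(k₂w) / (4E(E − U₀))]⁻¹ = 1/1.144 = 0.874.

T = 0.874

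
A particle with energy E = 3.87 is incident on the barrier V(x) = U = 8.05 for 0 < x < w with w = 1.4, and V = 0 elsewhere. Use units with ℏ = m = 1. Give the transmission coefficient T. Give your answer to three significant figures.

T = 0.00122

Since E < U the interior solution is evanescent with decay constant κ = √(2m(U − E))/ℏ = 2.891.
κw = 4.048, sinh(κw) = 28.63.
The exact tunnelling result is T⁻¹ = 1 + U² sinh²(κw) / [4E(U − E)] = 821.9, so T = 0.00122.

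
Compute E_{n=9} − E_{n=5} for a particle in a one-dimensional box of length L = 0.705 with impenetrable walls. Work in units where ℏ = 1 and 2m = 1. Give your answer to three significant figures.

ΔE = 1110

E_n = n²π²ℏ²/(2mL²), so ΔE = (9² − 5²) π²ℏ²/(2mL²).
ΔE = 56 × π² / (2 × 0.5 × 0.705²) = 1112.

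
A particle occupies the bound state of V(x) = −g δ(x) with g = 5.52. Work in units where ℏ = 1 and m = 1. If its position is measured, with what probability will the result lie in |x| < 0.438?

The normalised bound state is ψ = √κ e^{−κ|x|} with κ = mg/ℏ² = 5.520.
P(|x| < d) = ∫_{−d}^{d} κ e^{−2κ|x|} dx = 1 − e^{−2κd} = 1 − e^{−4.836} = 0.9921.

P = 0.992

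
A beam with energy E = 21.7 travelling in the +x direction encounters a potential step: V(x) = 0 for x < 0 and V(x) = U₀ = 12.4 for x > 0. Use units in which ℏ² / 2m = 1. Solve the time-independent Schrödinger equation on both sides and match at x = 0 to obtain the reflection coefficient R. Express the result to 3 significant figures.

On each side the TISE gives plane waves with k = √(2m(E − V))/ℏ: k₁ = √(2·½·21.7) = 4.658, k₂ = √(2·½·9.3) = 3.050.
Continuity of ψ and ψ′ at the step yields the reflection amplitude r = (k₁ − k₂)/(k₁ + k₂) = 0.2087; thus R = |r|² = 0.04356, T = 0.9564.

R = 0.0436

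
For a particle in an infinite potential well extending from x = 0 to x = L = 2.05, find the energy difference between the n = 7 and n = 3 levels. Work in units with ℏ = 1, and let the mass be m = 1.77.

ΔE = 26.5

E_n = n²π²ℏ²/(2mL²), so ΔE = (7² − 3²) π²ℏ²/(2mL²).
ΔE = 40 × π² / (2 × 1.77 × 2.05²) = 26.54.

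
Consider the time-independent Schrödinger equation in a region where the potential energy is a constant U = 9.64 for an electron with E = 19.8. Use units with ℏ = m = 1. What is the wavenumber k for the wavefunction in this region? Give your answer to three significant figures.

k = 4.51

With E > U the solution is oscillatory, ψ ∝ e^{±ikx} with k = √(2m(E − U))/ℏ.
k = √(2 × 1 × 10.16) = 4.508.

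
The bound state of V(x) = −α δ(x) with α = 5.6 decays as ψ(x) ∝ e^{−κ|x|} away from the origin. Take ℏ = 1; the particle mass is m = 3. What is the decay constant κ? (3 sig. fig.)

Integrating the TISE across x = 0 gives the cusp condition ψ'(0⁺) − ψ'(0⁻) = −(2mα/ℏ²)ψ(0).
With ψ ∝ e^{−κ|x|} this yields −2κ = −2mα/ℏ², so κ = mα/ℏ² = 16.80.

κ = 16.8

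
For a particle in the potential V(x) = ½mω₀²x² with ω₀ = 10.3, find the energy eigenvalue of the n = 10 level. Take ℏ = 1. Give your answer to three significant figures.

E = 108

Using E_n = (n + ½)ℏω₀: E_10 = 10.5 × 10.3 = 108.2.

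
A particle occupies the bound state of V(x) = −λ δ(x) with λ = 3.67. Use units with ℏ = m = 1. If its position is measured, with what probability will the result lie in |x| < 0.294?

P = 0.884

The normalised bound state is ψ = √κ e^{−κ|x|} with κ = mλ/ℏ² = 3.670.
P(|x| < d) = ∫_{−d}^{d} κ e^{−2κ|x|} dx = 1 − e^{−2κd} = 1 − e^{−2.158} = 0.8844.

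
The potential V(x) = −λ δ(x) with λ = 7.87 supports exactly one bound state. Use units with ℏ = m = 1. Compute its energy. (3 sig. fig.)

E = -31.0

The bound state is ψ(x) = √κ e^{−κ|x|}. The derivative jump ψ'(0⁺) − ψ'(0⁻) = −(2mλ/ℏ²)ψ(0) fixes κ = mλ/ℏ² = 7.870.
Then E = −ℏ²κ²/(2m) = −mλ²/(2ℏ²) = -30.97.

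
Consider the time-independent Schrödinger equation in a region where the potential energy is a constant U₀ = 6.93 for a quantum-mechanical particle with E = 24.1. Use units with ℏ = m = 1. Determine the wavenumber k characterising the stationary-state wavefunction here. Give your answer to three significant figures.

With E > U₀ the solution is oscillatory, ψ ∝ e^{±ikx} with k = √(2m(E − U₀))/ℏ.
k = √(2 × 1 × 17.17) = 5.860.

k = 5.86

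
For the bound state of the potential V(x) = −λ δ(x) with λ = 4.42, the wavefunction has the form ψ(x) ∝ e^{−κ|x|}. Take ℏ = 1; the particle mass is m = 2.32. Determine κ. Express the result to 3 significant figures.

κ = 10.3

Integrate −(ℏ²/2m)ψ'' − λδ(x)ψ = Eψ from −ε to +ε: the ψ'' term gives ψ'(0⁺) − ψ'(0⁻) and the δ term gives −(2mλ/ℏ²)ψ(0).
With ψ ∝ e^{−κ|x|} this yields −2κ = −2mλ/ℏ², so κ = mλ/ℏ² = 10.25.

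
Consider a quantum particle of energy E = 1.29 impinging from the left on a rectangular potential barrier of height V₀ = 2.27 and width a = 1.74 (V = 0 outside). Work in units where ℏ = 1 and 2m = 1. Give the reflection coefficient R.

R = 0.882

Since E < V₀ the interior solution is evanescent with decay constant κ = √(2m(V₀ − E))/ℏ = 0.9899.
κa = 1.723, sinh(κa) = 2.710.
Matching ψ, ψ′ at both faces gives T = [1 + V₀² sinh²(κa) / (4E(V₀ − E))]⁻¹ = 1/8.484 = 0.118.
R = 1 − T = 0.882.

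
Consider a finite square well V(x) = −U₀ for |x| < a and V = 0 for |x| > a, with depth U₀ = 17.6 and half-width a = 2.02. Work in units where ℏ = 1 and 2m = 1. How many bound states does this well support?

The dimensionless depth is z₀ = a√(2mU₀)/ℏ = 2.02 × √(17.60) = 8.474.
The even/odd transcendental equations gain one root per π/2 in z₀, giving N = 1 + ⌊2z₀/π⌋ = 1 + ⌊5.395⌋ = 6.

N = 6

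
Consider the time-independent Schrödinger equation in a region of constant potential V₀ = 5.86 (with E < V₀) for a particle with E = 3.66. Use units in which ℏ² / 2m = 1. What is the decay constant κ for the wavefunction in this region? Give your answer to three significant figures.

Since E < V₀ the TISE in this region is ψ'' = κ²ψ with κ = √(2m(V₀ − E))/ℏ.
κ = √(2 × 0.5 × 2.2) = 1.483.

κ = 1.48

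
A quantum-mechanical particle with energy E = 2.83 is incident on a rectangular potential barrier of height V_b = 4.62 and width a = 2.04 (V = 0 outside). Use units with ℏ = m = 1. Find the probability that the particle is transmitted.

T = 0.00168

Since E < V_b the interior solution is evanescent with decay constant κ = √(2m(V_b − E))/ℏ = 1.892.
κa = 3.860, sinh(κa) = 23.72.
The exact tunnelling result is T⁻¹ = 1 + V_b² sinh²(κa) / [4E(V_b − E)] = 593.6, so T = 0.00168.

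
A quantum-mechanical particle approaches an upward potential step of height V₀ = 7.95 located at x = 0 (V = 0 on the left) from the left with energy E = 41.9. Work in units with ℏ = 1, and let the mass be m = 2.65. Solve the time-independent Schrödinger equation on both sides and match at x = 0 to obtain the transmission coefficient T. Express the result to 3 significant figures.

T = 0.997

The wavenumbers are k₁ = √(2mE)/ℏ = 14.90 on the left and k₂ = √(2m(E − V₀))/ℏ = 13.41 on the right.
Continuity of ψ and ψ′ at the step yields the reflection amplitude r = (k₁ − k₂)/(k₁ + k₂) = 0.05255; thus R = |r|² = 0.002762, T = 0.9972.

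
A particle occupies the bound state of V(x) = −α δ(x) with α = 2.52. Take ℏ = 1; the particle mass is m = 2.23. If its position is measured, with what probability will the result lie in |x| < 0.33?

P = 0.975

The normalised bound state is ψ = √κ e^{−κ|x|} with κ = mα/ℏ² = 5.620.
P(|x| < d) = ∫_{−d}^{d} κ e^{−2κ|x|} dx = 1 − e^{−2κd} = 1 − e^{−3.709} = 0.9755.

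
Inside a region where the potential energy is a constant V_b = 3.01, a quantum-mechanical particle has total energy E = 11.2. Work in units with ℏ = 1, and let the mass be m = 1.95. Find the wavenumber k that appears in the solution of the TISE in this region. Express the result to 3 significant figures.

With E > V_b the solution is oscillatory, ψ ∝ e^{±ikx} with k = √(2m(E − V_b))/ℏ.
k = √(2 × 1.95 × 8.19) = 5.652.

k = 5.65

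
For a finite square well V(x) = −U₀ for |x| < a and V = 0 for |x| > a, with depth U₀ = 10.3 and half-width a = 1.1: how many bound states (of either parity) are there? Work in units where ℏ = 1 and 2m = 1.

The dimensionless depth is z₀ = a√(2mU₀)/ℏ = 1.1 × √(10.30) = 3.530.
The even/odd transcendental equations gain one root per π/2 in z₀, giving N = 1 + ⌊2z₀/π⌋ = 1 + ⌊2.247⌋ = 3.

N = 3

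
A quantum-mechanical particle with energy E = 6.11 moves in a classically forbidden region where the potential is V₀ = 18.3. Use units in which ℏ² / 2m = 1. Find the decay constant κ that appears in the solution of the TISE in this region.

κ = 3.49

Since E < V₀ the TISE in this region is ψ'' = κ²ψ with κ = √(2m(V₀ − E))/ℏ.
κ = √(2 × 0.5 × 12.19) = 3.491.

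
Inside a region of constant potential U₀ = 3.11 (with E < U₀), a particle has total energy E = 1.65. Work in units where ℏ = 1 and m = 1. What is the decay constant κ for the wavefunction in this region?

κ = 1.71

Since E < U₀ the TISE in this region is ψ'' = κ²ψ with κ = √(2m(U₀ − E))/ℏ.
κ = √(2 × 1 × 1.46) = 1.709.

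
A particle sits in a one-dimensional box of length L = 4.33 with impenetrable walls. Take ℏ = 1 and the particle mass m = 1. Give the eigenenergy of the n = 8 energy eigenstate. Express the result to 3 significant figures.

The infinite-well eigenfunctions ψ_n = √(2/L) sin(nπx/L) vanish at both walls, giving E_n = n²π²ℏ²/(2mL²).
E_8 = 8² × π² / (2 × 1 × 4.33²) = 16.85.

E = 16.8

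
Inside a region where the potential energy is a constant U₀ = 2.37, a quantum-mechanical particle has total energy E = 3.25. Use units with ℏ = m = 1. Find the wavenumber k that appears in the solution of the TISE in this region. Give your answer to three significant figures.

With E > U₀ the solution is oscillatory, ψ ∝ e^{±ikx} with k = √(2m(E − U₀))/ℏ.
k = √(2 × 1 × 0.88) = 1.327.

k = 1.33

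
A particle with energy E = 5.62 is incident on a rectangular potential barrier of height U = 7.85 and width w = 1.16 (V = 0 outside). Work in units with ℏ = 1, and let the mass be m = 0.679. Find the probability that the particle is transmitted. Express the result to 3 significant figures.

E < U: inside the barrier ψ ∝ e^{±κx} with κ = √(2m(U − E))/ℏ = 1.740.
κw = 2.019, sinh(κw) = 3.698.
The exact tunnelling result is T⁻¹ = 1 + U² sinh²(κw) / [4E(U − E)] = 17.81, so T = 0.0562.

T = 0.0562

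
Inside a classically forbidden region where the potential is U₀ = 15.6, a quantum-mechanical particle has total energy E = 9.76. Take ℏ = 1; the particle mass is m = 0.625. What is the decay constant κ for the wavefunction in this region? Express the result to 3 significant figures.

κ = 2.70

Since E < U₀ the TISE in this region is ψ'' = κ²ψ with κ = √(2m(U₀ − E))/ℏ.
κ = √(2 × 0.625 × 5.84) = 2.702.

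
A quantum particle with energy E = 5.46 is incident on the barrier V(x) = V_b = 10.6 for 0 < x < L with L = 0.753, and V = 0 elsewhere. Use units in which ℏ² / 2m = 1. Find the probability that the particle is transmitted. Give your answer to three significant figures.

E < V_b: inside the barrier ψ ∝ e^{±κx} with κ = √(2m(V_b − E))/ℏ = 2.267.
κL = 1.707, sinh(κL) = 2.666.
Matching ψ, ψ′ at both faces gives T = [1 + V_b² sinh²(κL) / (4E(V_b − E))]⁻¹ = 1/8.114 = 0.123.

T = 0.123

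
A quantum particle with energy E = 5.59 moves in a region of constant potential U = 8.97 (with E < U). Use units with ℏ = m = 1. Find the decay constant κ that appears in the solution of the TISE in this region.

κ = 2.60

Since E < U the TISE in this region is ψ'' = κ²ψ with κ = √(2m(U − E))/ℏ.
κ = √(2 × 1 × 3.38) = 2.600.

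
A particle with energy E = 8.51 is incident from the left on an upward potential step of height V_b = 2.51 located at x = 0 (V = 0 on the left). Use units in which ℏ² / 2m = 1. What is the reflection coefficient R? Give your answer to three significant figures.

R = 0.00759

On each side the TISE gives plane waves with k = √(2m(E − V))/ℏ: k₁ = √(2·½·8.51) = 2.917, k₂ = √(2·½·6) = 2.449.
Continuity of ψ and ψ′ at the step yields the reflection amplitude r = (k₁ − k₂)/(k₁ + k₂) = 0.08715; thus R = |r|² = 0.007595, T = 0.9924.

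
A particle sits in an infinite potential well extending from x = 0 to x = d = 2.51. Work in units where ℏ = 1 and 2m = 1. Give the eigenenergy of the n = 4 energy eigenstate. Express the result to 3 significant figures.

E = 25.1

The infinite-well eigenfunctions ψ_n = √(2/d) sin(nπx/d) vanish at both walls, giving E_n = n²π²ℏ²/(2md²).
E_4 = 4² × π² / (2 × 0.5 × 2.51²) = 25.07.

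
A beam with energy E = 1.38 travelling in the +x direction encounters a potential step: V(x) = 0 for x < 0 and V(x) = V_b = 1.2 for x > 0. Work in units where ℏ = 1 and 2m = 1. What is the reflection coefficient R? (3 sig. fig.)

R = 0.220

On each side the TISE gives plane waves with k = √(2m(E − V))/ℏ: k₁ = √(2·½·1.38) = 1.175, k₂ = √(2·½·0.18) = 0.4243.
Matching ψ and ψ′ at x = 0 gives r = (k₁ − k₂)/(k₁ + k₂), so R = r² = 0.2203 and T = 1 − R = 0.7797.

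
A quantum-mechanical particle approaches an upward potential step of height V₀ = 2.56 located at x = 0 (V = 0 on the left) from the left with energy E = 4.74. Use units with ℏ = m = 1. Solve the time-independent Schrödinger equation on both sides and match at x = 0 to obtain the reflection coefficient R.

On each side the TISE gives plane waves with k = √(2m(E − V))/ℏ: k₁ = √(2·1·4.74) = 3.079, k₂ = √(2·1·2.18) = 2.088.
Continuity of ψ and ψ′ at the step yields the reflection amplitude r = (k₁ − k₂)/(k₁ + k₂) = 0.1918; thus R = |r|² = 0.03678, T = 0.9632.

R = 0.0368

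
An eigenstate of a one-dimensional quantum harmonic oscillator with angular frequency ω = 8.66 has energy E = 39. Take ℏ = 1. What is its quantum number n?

E_n = ℏω(n + ½) ⇒ n = E/(ℏω) − ½ = 39/8.66 − 0.5 = 4.003 → n = 4.

n = 4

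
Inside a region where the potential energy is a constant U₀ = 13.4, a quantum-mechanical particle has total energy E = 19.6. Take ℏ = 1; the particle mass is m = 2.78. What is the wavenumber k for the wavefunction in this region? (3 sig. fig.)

k = 5.87

With E > U₀ the solution is oscillatory, ψ ∝ e^{±ikx} with k = √(2m(E − U₀))/ℏ.
k = √(2 × 2.78 × 6.2) = 5.871.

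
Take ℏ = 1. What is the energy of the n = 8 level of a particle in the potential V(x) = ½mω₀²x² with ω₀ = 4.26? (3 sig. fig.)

The oscillator eigenvalues are E_n = ℏω₀(n + ½), so E_8 = 4.26 × 8.5 = 36.21.

E = 36.2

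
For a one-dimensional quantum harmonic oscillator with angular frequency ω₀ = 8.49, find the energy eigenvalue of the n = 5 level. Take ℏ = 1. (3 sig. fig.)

E = 46.7

Using E_n = (n + ½)ℏω₀: E_5 = 5.5 × 8.49 = 46.70.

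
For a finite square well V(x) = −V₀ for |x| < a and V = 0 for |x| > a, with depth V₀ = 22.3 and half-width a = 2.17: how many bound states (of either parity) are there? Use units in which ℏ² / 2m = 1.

N = 7

Define the well-strength parameter z₀ = (a/ℏ)√(2mV₀) = 2.17 × √(2·0.5·22.3) = 10.25.
The even/odd transcendental equations gain one root per π/2 in z₀, giving N = 1 + ⌊2z₀/π⌋ = 1 + ⌊6.524⌋ = 7.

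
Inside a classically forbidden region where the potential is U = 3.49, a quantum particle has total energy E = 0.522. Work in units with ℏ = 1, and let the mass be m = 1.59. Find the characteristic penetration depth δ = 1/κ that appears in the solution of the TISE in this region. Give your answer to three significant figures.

δ = 0.326

Since E < U the TISE in this region is ψ'' = κ²ψ with κ = √(2m(U − E))/ℏ.
κ = √(2 × 1.59 × 2.968) = 3.072. The penetration depth is δ = 1/κ = 0.326.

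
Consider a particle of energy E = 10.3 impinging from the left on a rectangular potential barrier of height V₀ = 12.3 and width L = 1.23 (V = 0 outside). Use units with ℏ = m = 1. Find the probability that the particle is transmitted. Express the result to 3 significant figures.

Since E < V₀ the interior solution is evanescent with decay constant κ = √(2m(V₀ − E))/ℏ = 2.000.
κL = 2.460, sinh(κL) = 5.810.
The exact tunnelling result is T⁻¹ = 1 + V₀² sinh²(κL) / [4E(V₀ − E)] = 62.97, so T = 0.0159.

T = 0.0159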